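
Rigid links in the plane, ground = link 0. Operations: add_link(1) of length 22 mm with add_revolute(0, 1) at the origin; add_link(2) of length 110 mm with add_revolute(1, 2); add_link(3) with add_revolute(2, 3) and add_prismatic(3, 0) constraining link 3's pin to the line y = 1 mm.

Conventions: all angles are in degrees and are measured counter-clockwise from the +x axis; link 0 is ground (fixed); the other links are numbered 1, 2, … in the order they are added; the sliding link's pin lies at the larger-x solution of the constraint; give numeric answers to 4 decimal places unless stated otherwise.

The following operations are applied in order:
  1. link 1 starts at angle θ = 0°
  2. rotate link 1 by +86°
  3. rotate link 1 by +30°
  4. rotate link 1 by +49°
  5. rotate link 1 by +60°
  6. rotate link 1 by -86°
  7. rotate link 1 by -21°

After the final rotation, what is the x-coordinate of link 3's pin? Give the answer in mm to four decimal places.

geometry: r = 22 mm, L = 110 mm, e = 1 mm; θ starts at 0°
rotate link 1 by +86°: θ ← 0° +86° = 86°
rotate link 1 by +30°: θ ← 86° +30° = 116°
rotate link 1 by +49°: θ ← 116° +49° = 165°
rotate link 1 by +60°: θ ← 165° +60° = 225°
rotate link 1 by -86°: θ ← 225° -86° = 139°
rotate link 1 by -21°: θ ← 139° -21° = 118°
crank pin P = (r cos θ, r sin θ) = (-10.328374, 19.424847)
h = r sin θ − e = 19.424847 − 1 = 18.424847
x = r cos θ + √(L² − h²) = -10.328374 + 108.445954 = 98.117580

98.1176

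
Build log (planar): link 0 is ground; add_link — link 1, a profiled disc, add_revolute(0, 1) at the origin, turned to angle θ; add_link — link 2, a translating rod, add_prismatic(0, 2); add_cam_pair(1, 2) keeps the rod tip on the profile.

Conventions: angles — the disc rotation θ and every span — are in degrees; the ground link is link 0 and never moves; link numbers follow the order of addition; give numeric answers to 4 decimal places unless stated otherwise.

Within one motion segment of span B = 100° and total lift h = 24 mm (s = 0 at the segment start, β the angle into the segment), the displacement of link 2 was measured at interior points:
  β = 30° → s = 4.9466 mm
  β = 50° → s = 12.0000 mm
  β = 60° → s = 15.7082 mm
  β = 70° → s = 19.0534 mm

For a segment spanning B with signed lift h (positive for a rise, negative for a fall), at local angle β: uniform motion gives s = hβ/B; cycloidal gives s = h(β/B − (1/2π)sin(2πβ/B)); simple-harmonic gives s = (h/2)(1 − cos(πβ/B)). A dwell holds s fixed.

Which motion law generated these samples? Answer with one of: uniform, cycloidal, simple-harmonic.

candidates at β/B = r: uniform s = h·r (linear in β); cycloidal s = h·(r − sin(2πr)/(2π)); simple-harmonic s = (h/2)(1 − cos(πr))
β=30°: printed 4.9466 | uniform 7.2000, cycloidal 3.5672, simple-harmonic 4.9466
β=50°: printed 12.0000 | uniform 12.0000, cycloidal 12.0000, simple-harmonic 12.0000
β=60°: printed 15.7082 | uniform 14.4000, cycloidal 16.6452, simple-harmonic 15.7082
β=70°: printed 19.0534 | uniform 16.8000, cycloidal 20.4328, simple-harmonic 19.0534
only one law matches every sample → simple-harmonic

simple-harmonic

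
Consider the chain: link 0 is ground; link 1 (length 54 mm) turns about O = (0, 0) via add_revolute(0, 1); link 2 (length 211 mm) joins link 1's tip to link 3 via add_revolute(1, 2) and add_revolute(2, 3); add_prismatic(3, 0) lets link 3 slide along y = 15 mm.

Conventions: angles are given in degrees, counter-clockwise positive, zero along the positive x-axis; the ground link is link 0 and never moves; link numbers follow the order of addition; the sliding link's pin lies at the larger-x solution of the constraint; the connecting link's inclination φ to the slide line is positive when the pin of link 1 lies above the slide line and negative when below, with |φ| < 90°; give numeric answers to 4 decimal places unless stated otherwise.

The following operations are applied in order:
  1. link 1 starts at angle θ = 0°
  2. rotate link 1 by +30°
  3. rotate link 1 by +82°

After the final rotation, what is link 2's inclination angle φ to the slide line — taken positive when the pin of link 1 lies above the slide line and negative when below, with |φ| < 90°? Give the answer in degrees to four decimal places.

geometry: r = 54 mm, L = 211 mm, e = 15 mm; θ starts at 0°
rotate link 1 by +30°: θ ← 0° +30° = 30°
rotate link 1 by +82°: θ ← 30° +82° = 112°
h = r sin θ − e = 50.067928 − 15 = 35.067928
sin φ = h / L = 35.067928 / 211 = 0.16619871
φ = arcsin(0.16619871) = 9.566877°

9.5669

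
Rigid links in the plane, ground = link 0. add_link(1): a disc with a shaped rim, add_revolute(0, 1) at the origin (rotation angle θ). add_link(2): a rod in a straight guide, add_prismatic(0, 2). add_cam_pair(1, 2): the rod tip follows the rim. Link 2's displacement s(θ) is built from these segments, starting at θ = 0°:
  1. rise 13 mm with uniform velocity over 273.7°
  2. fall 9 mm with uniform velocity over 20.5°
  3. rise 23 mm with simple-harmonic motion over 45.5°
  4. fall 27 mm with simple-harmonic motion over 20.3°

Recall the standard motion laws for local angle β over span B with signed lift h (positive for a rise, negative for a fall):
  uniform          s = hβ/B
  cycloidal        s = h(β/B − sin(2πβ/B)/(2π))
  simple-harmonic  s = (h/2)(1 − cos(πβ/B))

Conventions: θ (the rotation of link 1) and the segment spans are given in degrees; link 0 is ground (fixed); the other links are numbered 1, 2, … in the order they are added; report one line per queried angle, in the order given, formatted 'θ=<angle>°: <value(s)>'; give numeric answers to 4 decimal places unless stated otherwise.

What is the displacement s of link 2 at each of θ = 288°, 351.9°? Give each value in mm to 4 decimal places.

segment 1 (0° to 273.7°, uniform, h = 13) is passed completely: s = 0.0000 + (13) = 13.0000
θ = 288° falls in segment 2 (273.7° to 294.2°, uniform, h = -9): β = 288 − 273.7 = 14.3°, B = 20.5°; Δs = -9·14.3/20.5 = -6.2780; s = 13.0000 − 6.2780 = 6.7220
segment 2 (273.7° to 294.2°, uniform, h = -9) is passed completely: s = 13.0000 + (-9) = 4.0000
segment 3 (294.2° to 339.7°, simple-harmonic, h = 23) is passed completely: s = 4.0000 + (23) = 27.0000
θ = 351.9° falls in segment 4 (339.7° to 360°, simple-harmonic, h = -27): β = 351.9 − 339.7 = 12.2°, B = 20.3°; Δs = -27/2·(1 − cos(π·0.6010)) = -17.7114; s = 27.0000 − 17.7114 = 9.2886

θ=288°: 6.7220
θ=351.9°: 9.2886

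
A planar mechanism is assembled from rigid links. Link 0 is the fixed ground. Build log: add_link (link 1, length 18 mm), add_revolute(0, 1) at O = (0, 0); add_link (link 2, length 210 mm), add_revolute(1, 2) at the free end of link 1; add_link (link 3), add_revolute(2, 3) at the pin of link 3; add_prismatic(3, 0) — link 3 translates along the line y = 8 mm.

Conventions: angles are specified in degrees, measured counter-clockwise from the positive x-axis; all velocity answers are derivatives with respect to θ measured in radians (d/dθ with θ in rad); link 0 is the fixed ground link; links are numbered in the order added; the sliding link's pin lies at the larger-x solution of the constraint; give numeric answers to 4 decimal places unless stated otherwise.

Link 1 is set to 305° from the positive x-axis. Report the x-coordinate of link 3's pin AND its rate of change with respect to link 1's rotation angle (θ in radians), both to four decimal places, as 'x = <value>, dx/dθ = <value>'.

geometry: r = 18 mm, L = 210 mm, e = 8 mm
crank pin P = (r cos θ, r sin θ) = (10.324376, -14.744737)
h = r sin θ − e = -14.744737 − 8 = -22.744737
x = r cos θ + √(L² − h²) = 10.324376 + 208.764645 = 219.089021
dx/dθ = −r sin θ − h·r cos θ/√(L² − h²) (θ in radians; h = -22.744737) = 15.869569

x = 219.0890, dx/dθ = 15.8696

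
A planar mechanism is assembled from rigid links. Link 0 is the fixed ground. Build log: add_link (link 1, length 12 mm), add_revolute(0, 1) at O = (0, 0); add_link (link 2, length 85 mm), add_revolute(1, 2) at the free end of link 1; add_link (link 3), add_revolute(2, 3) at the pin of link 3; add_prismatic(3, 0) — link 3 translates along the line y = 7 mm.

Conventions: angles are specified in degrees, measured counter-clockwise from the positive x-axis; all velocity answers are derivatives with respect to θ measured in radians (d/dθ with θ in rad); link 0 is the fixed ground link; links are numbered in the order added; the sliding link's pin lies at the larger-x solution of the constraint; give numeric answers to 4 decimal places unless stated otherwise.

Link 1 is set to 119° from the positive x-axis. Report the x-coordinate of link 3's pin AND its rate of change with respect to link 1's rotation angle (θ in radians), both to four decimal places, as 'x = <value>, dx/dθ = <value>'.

geometry: r = 12 mm, L = 85 mm, e = 7 mm
crank pin P = (r cos θ, r sin θ) = (-5.817715, 10.495436)
h = r sin θ − e = 10.495436 − 7 = 3.495436
x = r cos θ + √(L² − h²) = -5.817715 + 84.928099 = 79.110383
dx/dθ = −r sin θ − h·r cos θ/√(L² − h²) (θ in radians; h = 3.495436) = -10.255993

x = 79.1104, dx/dθ = -10.2560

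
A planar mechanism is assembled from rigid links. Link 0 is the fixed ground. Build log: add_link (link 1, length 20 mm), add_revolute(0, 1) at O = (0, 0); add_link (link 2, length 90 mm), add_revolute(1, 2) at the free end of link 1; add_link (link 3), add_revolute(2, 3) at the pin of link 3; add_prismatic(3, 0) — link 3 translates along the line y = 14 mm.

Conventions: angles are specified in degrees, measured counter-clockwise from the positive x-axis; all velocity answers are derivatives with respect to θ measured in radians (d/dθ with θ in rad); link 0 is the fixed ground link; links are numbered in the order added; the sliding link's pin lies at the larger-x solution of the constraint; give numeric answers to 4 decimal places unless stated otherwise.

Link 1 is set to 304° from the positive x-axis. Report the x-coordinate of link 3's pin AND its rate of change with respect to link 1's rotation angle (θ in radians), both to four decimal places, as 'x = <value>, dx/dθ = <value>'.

geometry: r = 20 mm, L = 90 mm, e = 14 mm
crank pin P = (r cos θ, r sin θ) = (11.183858, -16.580751)
h = r sin θ − e = -16.580751 − 14 = -30.580751
x = r cos θ + √(L² − h²) = 11.183858 + 84.645246 = 95.829104
dx/dθ = −r sin θ − h·r cos θ/√(L² − h²) (θ in radians; h = -30.580751) = 20.621271

x = 95.8291, dx/dθ = 20.6213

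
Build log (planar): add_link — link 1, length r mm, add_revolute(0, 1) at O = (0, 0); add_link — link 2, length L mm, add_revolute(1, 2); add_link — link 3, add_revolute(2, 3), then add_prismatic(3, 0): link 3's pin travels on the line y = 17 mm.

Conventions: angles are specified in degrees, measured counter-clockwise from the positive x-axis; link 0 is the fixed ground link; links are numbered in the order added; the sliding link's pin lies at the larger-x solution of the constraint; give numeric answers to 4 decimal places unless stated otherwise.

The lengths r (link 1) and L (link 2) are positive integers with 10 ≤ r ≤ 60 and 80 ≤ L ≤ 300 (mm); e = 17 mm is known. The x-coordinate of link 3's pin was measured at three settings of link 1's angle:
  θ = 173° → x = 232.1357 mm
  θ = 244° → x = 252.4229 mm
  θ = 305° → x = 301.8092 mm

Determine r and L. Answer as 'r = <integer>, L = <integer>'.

constraint per measurement: (x − r cos θ)² + (r sin θ − e)² = L²
subtracting the θ₁ and θ₂ equations cancels the r² and L² terms:
r = (x₁² − x₂²) / (2[(x₁cos θ₁ + e sin θ₁) − (x₂cos θ₂ + e sin θ₂)]) = 48.0001 → r = 48
L² = (x₁ − r cos θ₁)² + (r sin θ₁ − e)² = 78400.0104 → L = 280.0000 → L = 280
check at θ₃=305°: x = 301.8092 (printed 301.8092) ✓

r = 48, L = 280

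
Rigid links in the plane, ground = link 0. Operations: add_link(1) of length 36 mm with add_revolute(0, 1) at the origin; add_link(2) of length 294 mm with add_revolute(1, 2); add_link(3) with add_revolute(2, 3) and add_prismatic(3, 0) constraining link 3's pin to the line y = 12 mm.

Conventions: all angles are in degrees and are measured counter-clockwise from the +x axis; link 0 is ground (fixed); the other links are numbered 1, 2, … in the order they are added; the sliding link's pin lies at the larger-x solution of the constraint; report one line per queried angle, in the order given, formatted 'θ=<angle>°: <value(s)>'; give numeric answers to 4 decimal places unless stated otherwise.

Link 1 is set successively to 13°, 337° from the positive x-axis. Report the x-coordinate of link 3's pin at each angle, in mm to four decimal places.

geometry: r = 36 mm, L = 294 mm, e = 12 mm
θ=13°: crank pin P = (r cos θ, r sin θ) = (35.077322, 8.098238)
θ=13°: h = r sin θ − e = 8.098238 − 12 = -3.901762
θ=13°: x = r cos θ + √(L² − h²) = 35.077322 + 293.974108 = 329.051430
θ=337°: crank pin P = (r cos θ, r sin θ) = (33.138175, -14.066321)
θ=337°: h = r sin θ − e = -14.066321 − 12 = -26.066321
θ=337°: x = r cos θ + √(L² − h²) = 33.138175 + 292.842188 = 325.980362

θ=13°: 329.0514
θ=337°: 325.9804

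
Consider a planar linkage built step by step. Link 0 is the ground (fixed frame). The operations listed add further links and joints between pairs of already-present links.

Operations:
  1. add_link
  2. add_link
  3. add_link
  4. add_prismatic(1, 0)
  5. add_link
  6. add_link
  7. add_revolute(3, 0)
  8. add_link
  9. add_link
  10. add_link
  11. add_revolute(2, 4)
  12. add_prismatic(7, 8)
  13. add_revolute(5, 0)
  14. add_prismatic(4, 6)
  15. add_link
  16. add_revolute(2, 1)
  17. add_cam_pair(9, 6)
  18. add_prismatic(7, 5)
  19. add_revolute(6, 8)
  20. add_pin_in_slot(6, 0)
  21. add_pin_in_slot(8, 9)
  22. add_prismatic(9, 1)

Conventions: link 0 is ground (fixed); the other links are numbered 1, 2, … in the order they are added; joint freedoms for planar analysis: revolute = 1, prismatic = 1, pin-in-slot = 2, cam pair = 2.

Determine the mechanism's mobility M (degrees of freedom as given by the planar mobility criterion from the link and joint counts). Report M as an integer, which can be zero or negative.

link 0 = ground. State L|J1|J2 = 1|0|0
+link1  2|0|0
+link2  3|0|0
+link3  4|0|0
P(1,0) f=1→J1  4|1|0
+link4  5|1|0
+link5  6|1|0
R(3,0) f=1→J1  6|2|0
+link6  7|2|0
+link7  8|2|0
+link8  9|2|0
R(2,4) f=1→J1  9|3|0
P(7,8) f=1→J1  9|4|0
R(5,0) f=1→J1  9|5|0
P(4,6) f=1→J1  9|6|0
+link9  10|6|0
R(2,1) f=1→J1  10|7|0
C(9,6) f=2→J2  10|7|1
P(7,5) f=1→J1  10|8|1
R(6,8) f=1→J1  10|9|1
PS(6,0) f=2→J2  10|9|2
PS(8,9) f=2→J2  10|9|3
P(9,1) f=1→J1  10|10|3
M = 3(10−1)−2·10−3 = 27−20−3 = 4

M = 4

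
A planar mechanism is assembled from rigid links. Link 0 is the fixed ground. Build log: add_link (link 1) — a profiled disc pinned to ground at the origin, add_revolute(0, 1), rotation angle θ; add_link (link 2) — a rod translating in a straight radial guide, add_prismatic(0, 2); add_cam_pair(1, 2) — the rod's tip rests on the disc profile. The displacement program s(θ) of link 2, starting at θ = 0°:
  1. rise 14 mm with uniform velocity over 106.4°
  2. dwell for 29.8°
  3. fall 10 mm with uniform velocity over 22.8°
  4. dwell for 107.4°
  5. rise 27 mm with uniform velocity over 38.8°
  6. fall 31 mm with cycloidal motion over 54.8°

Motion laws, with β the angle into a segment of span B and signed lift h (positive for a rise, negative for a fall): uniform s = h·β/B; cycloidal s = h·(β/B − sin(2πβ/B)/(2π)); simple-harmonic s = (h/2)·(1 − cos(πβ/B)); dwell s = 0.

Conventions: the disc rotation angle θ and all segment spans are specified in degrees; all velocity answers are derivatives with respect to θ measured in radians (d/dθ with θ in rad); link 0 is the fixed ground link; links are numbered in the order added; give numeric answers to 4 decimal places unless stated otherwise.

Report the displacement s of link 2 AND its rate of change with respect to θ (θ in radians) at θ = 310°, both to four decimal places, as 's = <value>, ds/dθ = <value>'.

seg 1 [0°–106.4°] uniform, h=14: full span → s += 14 → s = 14.0000
seg 2 [106.4°–136.2°] dwell: s stays 14.0000
seg 3 [136.2°–159°] uniform, h=-10: full span → s += -10 → s = 4.0000
seg 4 [159°–266.4°] dwell: s stays 4.0000
seg 5 [266.4°–305.2°] uniform, h=27: full span → s += 27 → s = 31.0000
seg 6 [305.2°–360°] cycloidal, h=-31: θ=310° here. β=4.8, B=54.8. -31·(0.0876 − sin(2π·0.0876)/(2π)) = -0.1350 → s = 30.8650
velocity in seg [305.2°–360°] (cycloidal), θ in radians: β = 4.8° = 0.0838 rad, B = 54.8° = 0.9564 rad; ds/dθ = (h/B)(1 − cos(2πβ/B)) = ((-31)/0.9564)(1 − cos(2π·0.0876)) = -4.785917 mm/rad

s = 30.8650, ds/dθ = -4.7859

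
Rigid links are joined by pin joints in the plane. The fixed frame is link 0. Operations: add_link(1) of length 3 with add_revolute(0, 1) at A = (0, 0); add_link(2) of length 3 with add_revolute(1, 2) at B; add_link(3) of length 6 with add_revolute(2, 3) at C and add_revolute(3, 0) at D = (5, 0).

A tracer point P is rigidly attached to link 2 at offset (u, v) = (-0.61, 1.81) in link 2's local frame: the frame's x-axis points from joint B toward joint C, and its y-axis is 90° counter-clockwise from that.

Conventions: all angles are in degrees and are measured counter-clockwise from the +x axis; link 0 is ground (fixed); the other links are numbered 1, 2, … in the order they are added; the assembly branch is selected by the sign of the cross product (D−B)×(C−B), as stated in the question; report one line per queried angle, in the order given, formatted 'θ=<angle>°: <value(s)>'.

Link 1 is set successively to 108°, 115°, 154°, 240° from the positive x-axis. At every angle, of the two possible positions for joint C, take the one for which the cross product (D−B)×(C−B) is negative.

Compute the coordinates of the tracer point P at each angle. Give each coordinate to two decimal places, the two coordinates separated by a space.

A=(0,0), D=(5.00,0)
θ=108°: B = A + 3.00·(cos108°, sin108°) = (-0.9271, 2.8532)
θ=108°: |BD| = 6.5780
θ=108°: circle(B,3.00) ∩ circle(D,6.00): a=1.2367, h=2.7332
θ=108°:   candidates: C₊=(1.3728,4.7795) cross=17.979; C₋=(-0.9982,-0.1460) cross=-17.979
θ=108°:   branch - wants cross < 0 → take C=(-0.9982,-0.1460) (cross=-17.979)
θ=108°: ex = (C−B)/|BC| = (-0.0237,-0.9997); ey = (0.9997,-0.0237)
θ=108°: P = B + -0.61·ex + 1.81·ey = (0.8969,3.4201)
θ=115°: B = A + 3.00·(cos115°, sin115°) = (-1.2679, 2.7189)
θ=115°: |BD| = 6.8322
θ=115°: circle(B,3.00) ∩ circle(D,6.00): a=1.4401, h=2.6317
θ=115°:   candidates: C₊=(1.1007,4.5602) cross=17.980; C₋=(-0.9940,-0.2685) cross=-17.980
θ=115°:   branch - wants cross < 0 → take C=(-0.9940,-0.2685) (cross=-17.980)
θ=115°: ex = (C−B)/|BC| = (0.0913,-0.9958); ey = (0.9958,0.0913)
θ=115°: P = B + -0.61·ex + 1.81·ey = (0.4789,3.4916)
θ=154°: B = A + 3.00·(cos154°, sin154°) = (-2.6964, 1.3151)
θ=154°: |BD| = 7.8079
θ=154°: circle(B,3.00) ∩ circle(D,6.00): a=2.1750, h=2.0663
θ=154°:   candidates: C₊=(-0.2045,2.9856) cross=16.133; C₋=(-0.9005,-1.0880) cross=-16.133
θ=154°:   branch - wants cross < 0 → take C=(-0.9005,-1.0880) (cross=-16.133)
θ=154°: ex = (C−B)/|BC| = (0.5986,-0.8010); ey = (0.8010,0.5986)
θ=154°: P = B + -0.61·ex + 1.81·ey = (-1.6117,2.8872)
θ=240°: B = A + 3.00·(cos240°, sin240°) = (-1.5000, -2.5981)
θ=240°: |BD| = 7.0000
θ=240°: circle(B,3.00) ∩ circle(D,6.00): a=1.5714, h=2.5555
θ=240°:   candidates: C₊=(-0.9893,0.3581) cross=17.889; C₋=(0.9077,-4.3878) cross=-17.889
θ=240°:   branch - wants cross < 0 → take C=(0.9077,-4.3878) (cross=-17.889)
θ=240°: ex = (C−B)/|BC| = (0.8026,-0.5966); ey = (0.5966,0.8026)
θ=240°: P = B + -0.61·ex + 1.81·ey = (-0.9098,-0.7815)

θ=108°: 0.90 3.42
θ=115°: 0.48 3.49
θ=154°: -1.61 2.89
θ=240°: -0.91 -0.78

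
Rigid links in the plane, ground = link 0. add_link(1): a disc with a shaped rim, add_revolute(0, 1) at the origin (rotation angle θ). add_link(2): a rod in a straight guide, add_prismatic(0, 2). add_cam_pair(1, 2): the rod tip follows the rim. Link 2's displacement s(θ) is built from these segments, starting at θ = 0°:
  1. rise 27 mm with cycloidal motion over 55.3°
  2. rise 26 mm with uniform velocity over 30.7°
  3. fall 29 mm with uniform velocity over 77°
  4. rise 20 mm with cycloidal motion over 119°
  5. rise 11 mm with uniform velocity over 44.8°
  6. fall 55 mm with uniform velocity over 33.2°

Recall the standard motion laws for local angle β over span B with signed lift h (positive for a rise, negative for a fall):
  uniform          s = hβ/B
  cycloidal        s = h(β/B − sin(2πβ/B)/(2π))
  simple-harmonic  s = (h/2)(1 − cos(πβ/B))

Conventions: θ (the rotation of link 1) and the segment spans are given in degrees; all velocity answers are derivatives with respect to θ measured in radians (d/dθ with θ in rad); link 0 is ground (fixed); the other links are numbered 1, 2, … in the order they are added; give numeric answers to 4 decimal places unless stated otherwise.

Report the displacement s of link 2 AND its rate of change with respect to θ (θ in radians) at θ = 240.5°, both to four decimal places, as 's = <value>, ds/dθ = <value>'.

segment 1 (0° to 55.3°, cycloidal, h = 27) is passed completely: s = 0.0000 + (27) = 27.0000
segment 2 (55.3° to 86°, uniform, h = 26) is passed completely: s = 27.0000 + (26) = 53.0000
segment 3 (86° to 163°, uniform, h = -29) is passed completely: s = 53.0000 + (-29) = 24.0000
θ = 240.5° falls in segment 4 (163° to 282°, cycloidal, h = 20): β = 240.5 − 163 = 77.5°, B = 119°; Δs = 20·(0.6513 − sin(2π·0.6513)/(2π)) = 15.6151; s = 24.0000 + 15.6151 = 39.6151
velocity in seg [163°–282°] (cycloidal), θ in radians: β = 77.5° = 1.3526 rad, B = 119° = 2.0769 rad; ds/dθ = (h/B)(1 − cos(2πβ/B)) = (20/2.0769)(1 − cos(2π·0.6513)) = 15.227769 mm/rad

s = 39.6151, ds/dθ = 15.2278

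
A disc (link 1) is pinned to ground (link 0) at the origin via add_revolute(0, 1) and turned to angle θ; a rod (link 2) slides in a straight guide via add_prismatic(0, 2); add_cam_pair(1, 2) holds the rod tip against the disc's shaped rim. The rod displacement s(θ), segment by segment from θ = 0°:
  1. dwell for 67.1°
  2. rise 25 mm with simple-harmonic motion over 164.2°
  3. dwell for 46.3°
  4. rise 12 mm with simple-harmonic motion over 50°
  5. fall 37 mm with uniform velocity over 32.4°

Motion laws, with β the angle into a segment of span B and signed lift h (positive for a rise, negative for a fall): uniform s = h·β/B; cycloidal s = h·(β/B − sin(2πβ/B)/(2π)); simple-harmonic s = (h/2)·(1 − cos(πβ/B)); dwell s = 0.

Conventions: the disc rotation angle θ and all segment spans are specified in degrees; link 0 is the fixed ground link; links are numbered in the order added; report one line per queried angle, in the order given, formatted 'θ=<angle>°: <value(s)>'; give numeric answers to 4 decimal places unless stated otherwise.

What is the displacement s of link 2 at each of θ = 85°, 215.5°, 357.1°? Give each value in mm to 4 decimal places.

segment 1 (0° to 67.1°, dwell): s unchanged at 0.0000
θ = 85° falls in segment 2 (67.1° to 231.3°, simple-harmonic, h = 25): β = 85 − 67.1 = 17.9°, B = 164.2°; Δs = 25/2·(1 − cos(π·0.1090)) = 0.7259; s = 0.0000 + 0.7259 = 0.7259
θ = 215.5° falls in segment 2 (67.1° to 231.3°, simple-harmonic, h = 25): β = 215.5 − 67.1 = 148.4°, B = 164.2°; Δs = 25/2·(1 − cos(π·0.9038)) = 24.4332; s = 0.0000 + 24.4332 = 24.4332
segment 2 (67.1° to 231.3°, simple-harmonic, h = 25) is passed completely: s = 0.0000 + (25) = 25.0000
segment 3 (231.3° to 277.6°, dwell): s unchanged at 25.0000
segment 4 (277.6° to 327.6°, simple-harmonic, h = 12) is passed completely: s = 25.0000 + (12) = 37.0000
θ = 357.1° falls in segment 5 (327.6° to 360°, uniform, h = -37): β = 357.1 − 327.6 = 29.5°, B = 32.4°; Δs = -37·29.5/32.4 = -33.6883; s = 37.0000 − 33.6883 = 3.3117

θ=85°: 0.7259
θ=215.5°: 24.4332
θ=357.1°: 3.3117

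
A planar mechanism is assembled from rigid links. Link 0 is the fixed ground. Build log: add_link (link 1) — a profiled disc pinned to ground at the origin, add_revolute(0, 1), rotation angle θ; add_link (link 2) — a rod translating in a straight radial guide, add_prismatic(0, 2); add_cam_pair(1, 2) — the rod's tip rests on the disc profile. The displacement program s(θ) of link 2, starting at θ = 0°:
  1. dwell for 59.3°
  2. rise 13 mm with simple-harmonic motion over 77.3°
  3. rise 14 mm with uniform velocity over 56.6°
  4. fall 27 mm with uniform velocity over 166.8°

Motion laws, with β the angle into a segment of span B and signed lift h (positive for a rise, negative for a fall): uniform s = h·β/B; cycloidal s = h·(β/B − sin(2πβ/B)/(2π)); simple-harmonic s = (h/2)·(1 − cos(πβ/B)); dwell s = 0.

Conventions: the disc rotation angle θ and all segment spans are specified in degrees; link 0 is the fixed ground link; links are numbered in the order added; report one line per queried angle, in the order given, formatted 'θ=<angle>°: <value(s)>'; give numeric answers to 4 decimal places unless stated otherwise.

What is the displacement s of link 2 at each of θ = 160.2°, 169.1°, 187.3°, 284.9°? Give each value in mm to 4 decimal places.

seg 1 [0°–59.3°] dwell: s stays 0.0000
seg 2 [59.3°–136.6°] simple-harmonic, h=13: full span → s += 13 → s = 13.0000
seg 3 [136.6°–193.2°] uniform, h=14: θ=160.2° here. β=23.6, B=56.6. 14·23.6/56.6 = 5.8375 → s = 18.8375
seg 3 [136.6°–193.2°] uniform, h=14: θ=169.1° here. β=32.5, B=56.6. 14·32.5/56.6 = 8.0389 → s = 21.0389
seg 3 [136.6°–193.2°] uniform, h=14: θ=187.3° here. β=50.7, B=56.6. 14·50.7/56.6 = 12.5406 → s = 25.5406
seg 3 [136.6°–193.2°] uniform, h=14: full span → s += 14 → s = 27.0000
seg 4 [193.2°–360°] uniform, h=-27: θ=284.9° here. β=91.7, B=166.8. -27·91.7/166.8 = -14.8435 → s = 12.1565

θ=160.2°: 18.8375
θ=169.1°: 21.0389
θ=187.3°: 25.5406
θ=284.9°: 12.1565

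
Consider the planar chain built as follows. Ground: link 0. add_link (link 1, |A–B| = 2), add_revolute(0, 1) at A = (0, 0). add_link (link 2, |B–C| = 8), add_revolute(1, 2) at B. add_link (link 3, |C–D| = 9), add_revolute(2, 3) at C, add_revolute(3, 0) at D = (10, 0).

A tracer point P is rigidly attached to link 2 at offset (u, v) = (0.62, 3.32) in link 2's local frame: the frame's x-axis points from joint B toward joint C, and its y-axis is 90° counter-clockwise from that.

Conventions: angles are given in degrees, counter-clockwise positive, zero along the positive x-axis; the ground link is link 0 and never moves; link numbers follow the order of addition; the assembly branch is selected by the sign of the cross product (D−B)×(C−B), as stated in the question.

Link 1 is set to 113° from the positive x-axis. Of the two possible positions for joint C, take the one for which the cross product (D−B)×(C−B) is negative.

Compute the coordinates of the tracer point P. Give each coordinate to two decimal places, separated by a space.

A=(0,0), D=(10.00,0)
B = A + 2.00·(cos113°, sin113°) = (-0.7815, 1.8410)
|BD| = 10.9375
circle(B,8.00) ∩ circle(D,9.00): a=4.6916, h=6.4799
  candidates: C₊=(4.9339,7.4387) cross=70.874; C₋=(2.7525,-5.3361) cross=-70.874
  branch - wants cross < 0 → take C=(2.7525,-5.3361) (cross=-70.874)
ex = (C−B)/|BC| = (0.4417,-0.8971); ey = (0.8971,0.4417)
P = B + 0.62·ex + 3.32·ey = (2.4709,2.7514)

2.47 2.75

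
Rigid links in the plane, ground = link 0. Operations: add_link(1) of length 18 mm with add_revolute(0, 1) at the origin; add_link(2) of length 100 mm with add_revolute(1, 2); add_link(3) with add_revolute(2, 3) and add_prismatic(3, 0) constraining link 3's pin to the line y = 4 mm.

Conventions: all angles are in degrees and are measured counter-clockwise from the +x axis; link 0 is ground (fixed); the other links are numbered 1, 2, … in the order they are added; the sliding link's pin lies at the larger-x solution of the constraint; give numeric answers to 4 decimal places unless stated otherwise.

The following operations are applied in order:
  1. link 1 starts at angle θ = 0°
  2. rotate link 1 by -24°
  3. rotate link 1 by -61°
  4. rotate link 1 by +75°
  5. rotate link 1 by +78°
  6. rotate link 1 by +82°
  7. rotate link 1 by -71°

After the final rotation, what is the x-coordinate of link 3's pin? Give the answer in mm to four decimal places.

geometry: r = 18 mm, L = 100 mm, e = 4 mm; θ starts at 0°
rotate link 1 by -24°: θ ← 0° -24° = -24°
rotate link 1 by -61°: θ ← -24° -61° = -85°
rotate link 1 by +75°: θ ← -85° +75° = -10°
rotate link 1 by +78°: θ ← -10° +78° = 68°
rotate link 1 by +82°: θ ← 68° +82° = 150°
rotate link 1 by -71°: θ ← 150° -71° = 79°
crank pin P = (r cos θ, r sin θ) = (3.434562, 17.669289)
h = r sin θ − e = 17.669289 − 4 = 13.669289
x = r cos θ + √(L² − h²) = 3.434562 + 99.061347 = 102.495909

102.4959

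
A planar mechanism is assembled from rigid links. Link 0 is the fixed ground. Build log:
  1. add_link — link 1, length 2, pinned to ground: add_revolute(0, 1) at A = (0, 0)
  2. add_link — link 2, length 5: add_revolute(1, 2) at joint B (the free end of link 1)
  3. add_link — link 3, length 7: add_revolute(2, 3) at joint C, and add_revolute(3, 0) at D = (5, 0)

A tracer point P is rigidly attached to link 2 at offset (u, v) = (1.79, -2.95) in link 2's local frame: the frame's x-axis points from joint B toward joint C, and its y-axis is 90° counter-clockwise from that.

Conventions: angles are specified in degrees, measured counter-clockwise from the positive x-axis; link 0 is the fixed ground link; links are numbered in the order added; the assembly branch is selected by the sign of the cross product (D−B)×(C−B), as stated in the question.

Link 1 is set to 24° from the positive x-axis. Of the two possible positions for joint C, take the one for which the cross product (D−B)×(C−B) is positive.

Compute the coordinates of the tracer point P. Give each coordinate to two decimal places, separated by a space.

A=(0,0), D=(5.00,0)
B = A + 2.00·(cos24°, sin24°) = (1.8271, 0.8135)
|BD| = 3.2755
circle(B,5.00) ∩ circle(D,7.00): a=-2.0258, h=4.5712
  candidates: C₊=(1.0001,5.7446) cross=14.973; C₋=(-1.2705,-3.1115) cross=-14.973
  branch + wants cross > 0 → take C=(1.0001,5.7446) (cross=14.973)
ex = (C−B)/|BC| = (-0.1654,0.9862); ey = (-0.9862,-0.1654)
P = B + 1.79·ex + -2.95·ey = (4.4404,3.0668)

4.44 3.07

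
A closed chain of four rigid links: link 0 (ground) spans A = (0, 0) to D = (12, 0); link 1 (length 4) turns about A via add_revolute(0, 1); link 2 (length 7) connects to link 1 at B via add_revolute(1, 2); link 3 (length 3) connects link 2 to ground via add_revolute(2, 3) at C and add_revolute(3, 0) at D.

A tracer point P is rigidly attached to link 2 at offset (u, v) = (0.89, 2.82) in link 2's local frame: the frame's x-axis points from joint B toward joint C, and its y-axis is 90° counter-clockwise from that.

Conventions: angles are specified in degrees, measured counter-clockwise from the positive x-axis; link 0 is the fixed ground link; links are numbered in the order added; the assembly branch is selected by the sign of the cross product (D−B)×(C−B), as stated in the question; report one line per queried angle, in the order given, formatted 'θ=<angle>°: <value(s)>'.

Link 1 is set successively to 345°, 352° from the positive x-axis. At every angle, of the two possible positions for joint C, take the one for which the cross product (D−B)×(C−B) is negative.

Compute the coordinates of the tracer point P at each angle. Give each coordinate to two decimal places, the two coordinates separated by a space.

A=(0,0), D=(12.00,0)
θ=345°: B = A + 4.00·(cos345°, sin345°) = (3.8637, -1.0353)
θ=345°: |BD| = 8.2019
θ=345°: circle(B,7.00) ∩ circle(D,3.00): a=6.5394, h=2.4972
θ=345°:   candidates: C₊=(10.0356,2.2674) cross=20.482; C₋=(10.6660,-2.6871) cross=-20.482
θ=345°:   branch - wants cross < 0 → take C=(10.6660,-2.6871) (cross=-20.482)
θ=345°: ex = (C−B)/|BC| = (0.9718,-0.2360); ey = (0.2360,0.9718)
θ=345°: P = B + 0.89·ex + 2.82·ey = (5.3940,1.4951)
θ=352°: B = A + 4.00·(cos352°, sin352°) = (3.9611, -0.5567)
θ=352°: |BD| = 8.0582
θ=352°: circle(B,7.00) ∩ circle(D,3.00): a=6.5110, h=2.5703
θ=352°:   candidates: C₊=(10.2790,2.4573) cross=20.712; C₋=(10.6341,-2.6710) cross=-20.712
θ=352°:   branch - wants cross < 0 → take C=(10.6341,-2.6710) (cross=-20.712)
θ=352°: ex = (C−B)/|BC| = (0.9533,-0.3020); ey = (0.3020,0.9533)
θ=352°: P = B + 0.89·ex + 2.82·ey = (5.6613,1.8628)

θ=345°: 5.39 1.50
θ=352°: 5.66 1.86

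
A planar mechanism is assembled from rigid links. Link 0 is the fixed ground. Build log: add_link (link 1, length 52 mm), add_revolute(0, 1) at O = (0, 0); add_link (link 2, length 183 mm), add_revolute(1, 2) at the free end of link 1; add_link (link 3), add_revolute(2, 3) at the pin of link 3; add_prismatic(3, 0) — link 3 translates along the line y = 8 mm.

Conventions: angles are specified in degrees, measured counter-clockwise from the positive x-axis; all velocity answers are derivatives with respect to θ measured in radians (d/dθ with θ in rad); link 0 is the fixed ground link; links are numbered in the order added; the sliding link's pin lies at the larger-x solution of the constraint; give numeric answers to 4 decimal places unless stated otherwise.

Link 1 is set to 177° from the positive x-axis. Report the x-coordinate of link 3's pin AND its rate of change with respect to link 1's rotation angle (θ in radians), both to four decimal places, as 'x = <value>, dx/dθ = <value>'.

geometry: r = 52 mm, L = 183 mm, e = 8 mm
crank pin P = (r cos θ, r sin θ) = (-51.928736, 2.721470)
h = r sin θ − e = 2.721470 − 8 = -5.278530
x = r cos θ + √(L² − h²) = -51.928736 + 182.923856 = 130.995120
dx/dθ = −r sin θ − h·r cos θ/√(L² − h²) (θ in radians; h = -5.278530) = -4.219948

x = 130.9951, dx/dθ = -4.2199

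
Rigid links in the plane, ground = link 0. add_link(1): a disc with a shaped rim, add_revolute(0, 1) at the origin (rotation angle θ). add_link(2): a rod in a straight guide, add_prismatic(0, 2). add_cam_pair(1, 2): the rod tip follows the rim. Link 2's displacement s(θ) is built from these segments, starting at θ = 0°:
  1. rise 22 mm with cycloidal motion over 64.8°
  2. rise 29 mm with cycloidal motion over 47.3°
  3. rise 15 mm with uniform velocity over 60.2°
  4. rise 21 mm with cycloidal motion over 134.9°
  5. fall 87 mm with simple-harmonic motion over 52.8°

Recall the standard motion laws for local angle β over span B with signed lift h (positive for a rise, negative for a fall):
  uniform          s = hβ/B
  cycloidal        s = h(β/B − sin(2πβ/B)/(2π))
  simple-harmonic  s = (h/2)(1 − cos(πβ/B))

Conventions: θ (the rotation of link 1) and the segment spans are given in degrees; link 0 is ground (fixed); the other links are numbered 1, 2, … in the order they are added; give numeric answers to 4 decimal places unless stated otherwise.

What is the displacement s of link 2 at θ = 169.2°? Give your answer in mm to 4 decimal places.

segment 1 (0° to 64.8°, cycloidal, h = 22) is passed completely: s = 0.0000 + (22) = 22.0000
segment 2 (64.8° to 112.1°, cycloidal, h = 29) is passed completely: s = 22.0000 + (29) = 51.0000
θ = 169.2° falls in segment 3 (112.1° to 172.3°, uniform, h = 15): β = 169.2 − 112.1 = 57.1°, B = 60.2°; Δs = 15·57.1/60.2 = 14.2276; s = 51.0000 + 14.2276 = 65.2276

65.2276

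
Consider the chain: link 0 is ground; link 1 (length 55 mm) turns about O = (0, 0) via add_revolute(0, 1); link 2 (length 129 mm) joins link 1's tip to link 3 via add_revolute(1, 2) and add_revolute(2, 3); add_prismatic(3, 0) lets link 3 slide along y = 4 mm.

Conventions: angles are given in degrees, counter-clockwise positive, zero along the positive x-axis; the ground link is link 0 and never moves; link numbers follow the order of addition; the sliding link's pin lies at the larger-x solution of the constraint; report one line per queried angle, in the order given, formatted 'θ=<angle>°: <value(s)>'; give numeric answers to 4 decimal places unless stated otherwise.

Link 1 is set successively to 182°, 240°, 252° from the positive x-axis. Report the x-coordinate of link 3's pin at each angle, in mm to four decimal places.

geometry: r = 55 mm, L = 129 mm, e = 4 mm
θ=182°: crank pin P = (r cos θ, r sin θ) = (-54.966495, -1.919472)
θ=182°: h = r sin θ − e = -1.919472 − 4 = -5.919472
θ=182°: x = r cos θ + √(L² − h²) = -54.966495 + 128.864114 = 73.897618
θ=240°: crank pin P = (r cos θ, r sin θ) = (-27.500000, -47.631397)
θ=240°: h = r sin θ − e = -47.631397 − 4 = -51.631397
θ=240°: x = r cos θ + √(L² − h²) = -27.500000 + 118.216745 = 90.716745
θ=252°: crank pin P = (r cos θ, r sin θ) = (-16.995935, -52.308108)
θ=252°: h = r sin θ − e = -52.308108 − 4 = -56.308108
θ=252°: x = r cos θ + √(L² − h²) = -16.995935 + 116.062039 = 99.066104

θ=182°: 73.8976
θ=240°: 90.7167
θ=252°: 99.0661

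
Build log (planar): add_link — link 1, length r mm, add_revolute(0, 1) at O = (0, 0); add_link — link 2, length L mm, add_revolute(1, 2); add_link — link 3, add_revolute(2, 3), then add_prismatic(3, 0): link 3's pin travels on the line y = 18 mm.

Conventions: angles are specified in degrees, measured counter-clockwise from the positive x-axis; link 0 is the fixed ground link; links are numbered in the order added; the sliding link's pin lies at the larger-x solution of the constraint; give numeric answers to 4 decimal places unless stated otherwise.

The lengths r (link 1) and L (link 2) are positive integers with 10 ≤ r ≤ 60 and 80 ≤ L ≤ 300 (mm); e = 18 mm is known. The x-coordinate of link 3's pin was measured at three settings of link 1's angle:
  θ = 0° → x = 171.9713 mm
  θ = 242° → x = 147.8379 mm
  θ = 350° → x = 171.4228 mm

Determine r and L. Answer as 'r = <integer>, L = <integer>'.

constraint per measurement: (x − r cos θ)² + (r sin θ − e)² = L²
subtracting the θ₁ and θ₂ equations cancels the r² and L² terms:
r = (x₁² − x₂²) / (2[(x₁cos θ₁ + e sin θ₁) − (x₂cos θ₂ + e sin θ₂)]) = 15.0000 → r = 15
L² = (x₁ − r cos θ₁)² + (r sin θ₁ − e)² = 24963.9890 → L = 158.0000 → L = 158
check at θ₃=350°: x = 171.4228 (printed 171.4228) ✓

r = 15, L = 158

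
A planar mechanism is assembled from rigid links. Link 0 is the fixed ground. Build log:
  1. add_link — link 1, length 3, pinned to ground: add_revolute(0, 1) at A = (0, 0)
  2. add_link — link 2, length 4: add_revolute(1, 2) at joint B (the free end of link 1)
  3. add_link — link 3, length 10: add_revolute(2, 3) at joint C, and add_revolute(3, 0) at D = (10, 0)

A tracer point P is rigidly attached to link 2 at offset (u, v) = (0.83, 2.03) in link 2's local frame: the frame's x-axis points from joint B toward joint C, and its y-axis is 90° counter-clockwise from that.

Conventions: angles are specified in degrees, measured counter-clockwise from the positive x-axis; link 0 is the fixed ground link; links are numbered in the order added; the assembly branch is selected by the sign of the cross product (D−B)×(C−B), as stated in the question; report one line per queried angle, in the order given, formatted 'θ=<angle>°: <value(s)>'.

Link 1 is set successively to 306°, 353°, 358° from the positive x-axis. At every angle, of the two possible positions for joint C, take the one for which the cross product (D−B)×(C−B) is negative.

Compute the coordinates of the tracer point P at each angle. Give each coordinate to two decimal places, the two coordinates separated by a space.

A=(0,0), D=(10.00,0)
θ=306°: B = A + 3.00·(cos306°, sin306°) = (1.7634, -2.4271)
θ=306°: |BD| = 8.5868
θ=306°: circle(B,4.00) ∩ circle(D,10.00): a=-0.5978, h=3.9551
θ=306°:   candidates: C₊=(0.0720,1.1978) cross=33.961; C₋=(2.3078,-6.3898) cross=-33.961
θ=306°:   branch - wants cross < 0 → take C=(2.3078,-6.3898) (cross=-33.961)
θ=306°: ex = (C−B)/|BC| = (0.1361,-0.9907); ey = (0.9907,0.1361)
θ=306°: P = B + 0.83·ex + 2.03·ey = (3.8874,-2.9730)
θ=353°: B = A + 3.00·(cos353°, sin353°) = (2.9776, -0.3656)
θ=353°: |BD| = 7.0319
θ=353°: circle(B,4.00) ∩ circle(D,10.00): a=-2.4569, h=3.1565
θ=353°:   candidates: C₊=(0.3600,2.6589) cross=22.196; C₋=(0.6882,-3.6456) cross=-22.196
θ=353°:   branch - wants cross < 0 → take C=(0.6882,-3.6456) (cross=-22.196)
θ=353°: ex = (C−B)/|BC| = (-0.5724,-0.8200); ey = (0.8200,-0.5724)
θ=353°: P = B + 0.83·ex + 2.03·ey = (4.1672,-2.2081)
θ=358°: B = A + 3.00·(cos358°, sin358°) = (2.9982, -0.1047)
θ=358°: |BD| = 7.0026
θ=358°: circle(B,4.00) ∩ circle(D,10.00): a=-2.4965, h=3.1253
θ=358°:   candidates: C₊=(0.4553,2.9830) cross=21.885; C₋=(0.5487,-3.2670) cross=-21.885
θ=358°:   branch - wants cross < 0 → take C=(0.5487,-3.2670) (cross=-21.885)
θ=358°: ex = (C−B)/|BC| = (-0.6124,-0.7906); ey = (0.7906,-0.6124)
θ=358°: P = B + 0.83·ex + 2.03·ey = (4.0948,-2.0040)

θ=306°: 3.89 -2.97
θ=353°: 4.17 -2.21
θ=358°: 4.09 -2.00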